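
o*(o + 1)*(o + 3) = o^3 + 4*o^2 + 3*o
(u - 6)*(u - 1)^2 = u^3 - 8*u^2 + 13*u - 6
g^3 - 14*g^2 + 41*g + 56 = (g - 8)*(g - 7)*(g + 1)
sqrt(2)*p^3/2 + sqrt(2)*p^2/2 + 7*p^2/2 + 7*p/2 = p*(p + 7*sqrt(2)/2)*(sqrt(2)*p/2 + sqrt(2)/2)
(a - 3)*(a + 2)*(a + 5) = a^3 + 4*a^2 - 11*a - 30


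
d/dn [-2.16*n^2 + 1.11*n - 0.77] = 1.11 - 4.32*n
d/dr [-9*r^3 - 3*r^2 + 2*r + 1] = -27*r^2 - 6*r + 2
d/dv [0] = 0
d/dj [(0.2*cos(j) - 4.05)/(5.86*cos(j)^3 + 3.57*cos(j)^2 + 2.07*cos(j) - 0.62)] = (2.344*cos(j)^3 - 70.485*cos(j)^2 - 28.917*cos(j) - 8.2595)*sin(j)/(34.3396*cos(j)^6 + 41.8404*cos(j)^5 + 37.0053*cos(j)^4 + 7.5134*cos(j)^3 - 0.141900000000001*cos(j)^2 - 2.5668*cos(j) + 0.3844)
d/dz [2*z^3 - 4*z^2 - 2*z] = 6*z^2 - 8*z - 2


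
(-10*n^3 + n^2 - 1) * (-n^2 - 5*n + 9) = 10*n^5 + 49*n^4 - 95*n^3 + 10*n^2 + 5*n - 9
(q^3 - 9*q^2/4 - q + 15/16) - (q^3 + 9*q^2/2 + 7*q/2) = -27*q^2/4 - 9*q/2 + 15/16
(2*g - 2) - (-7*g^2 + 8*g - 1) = 7*g^2 - 6*g - 1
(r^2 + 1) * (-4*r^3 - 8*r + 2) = -4*r^5 - 12*r^3 + 2*r^2 - 8*r + 2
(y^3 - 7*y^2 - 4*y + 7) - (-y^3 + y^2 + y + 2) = 2*y^3 - 8*y^2 - 5*y + 5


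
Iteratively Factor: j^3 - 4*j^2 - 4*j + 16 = (j - 4)*(j^2 - 4) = (j - 4)*(j + 2)*(j - 2)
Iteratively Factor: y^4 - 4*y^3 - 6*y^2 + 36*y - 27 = (y - 3)*(y^3 - y^2 - 9*y + 9) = (y - 3)^2*(y^2 + 2*y - 3) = (y - 3)^2*(y + 3)*(y - 1)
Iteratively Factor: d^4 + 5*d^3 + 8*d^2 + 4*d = (d)*(d^3 + 5*d^2 + 8*d + 4) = d*(d + 2)*(d^2 + 3*d + 2) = d*(d + 2)^2*(d + 1)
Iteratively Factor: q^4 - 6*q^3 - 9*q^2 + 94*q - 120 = (q - 5)*(q^3 - q^2 - 14*q + 24) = (q - 5)*(q - 3)*(q^2 + 2*q - 8) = (q - 5)*(q - 3)*(q - 2)*(q + 4)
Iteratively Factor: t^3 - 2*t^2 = (t)*(t^2 - 2*t) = t*(t - 2)*(t)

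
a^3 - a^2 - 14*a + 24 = (a - 3)*(a - 2)*(a + 4)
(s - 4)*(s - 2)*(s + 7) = s^3 + s^2 - 34*s + 56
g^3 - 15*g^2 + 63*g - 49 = (g - 7)^2*(g - 1)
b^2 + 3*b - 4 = (b - 1)*(b + 4)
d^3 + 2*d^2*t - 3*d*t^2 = d*(d - t)*(d + 3*t)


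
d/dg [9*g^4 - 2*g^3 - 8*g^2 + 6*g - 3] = 36*g^3 - 6*g^2 - 16*g + 6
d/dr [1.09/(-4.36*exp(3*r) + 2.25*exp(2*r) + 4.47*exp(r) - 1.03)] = (14.2572*exp(2*r) - 4.905*exp(r) - 4.8723)*exp(r)/(4.36*exp(3*r) - 2.25*exp(2*r) - 4.47*exp(r) + 1.03)^2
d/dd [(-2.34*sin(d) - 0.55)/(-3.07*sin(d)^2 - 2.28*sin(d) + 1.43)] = (-3.377*sin(d) + 3.5919*cos(2*d) - 8.1921)*cos(d)/(3.07*sin(d)^2 + 2.28*sin(d) - 1.43)^2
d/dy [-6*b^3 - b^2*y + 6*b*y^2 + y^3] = -b^2 + 12*b*y + 3*y^2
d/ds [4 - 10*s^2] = -20*s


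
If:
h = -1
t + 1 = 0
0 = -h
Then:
No Solution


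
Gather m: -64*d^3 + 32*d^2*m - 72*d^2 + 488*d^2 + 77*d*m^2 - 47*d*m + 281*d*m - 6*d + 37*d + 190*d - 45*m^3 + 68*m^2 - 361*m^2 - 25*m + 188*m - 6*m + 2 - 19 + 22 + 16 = -64*d^3 + 416*d^2 + 221*d - 45*m^3 + m^2*(77*d - 293) + m*(32*d^2 + 234*d + 157) + 21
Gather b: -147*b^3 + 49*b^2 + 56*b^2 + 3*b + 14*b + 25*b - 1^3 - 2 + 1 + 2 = -147*b^3 + 105*b^2 + 42*b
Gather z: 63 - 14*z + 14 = 77 - 14*z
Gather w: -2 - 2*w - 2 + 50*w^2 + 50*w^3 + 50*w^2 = 50*w^3 + 100*w^2 - 2*w - 4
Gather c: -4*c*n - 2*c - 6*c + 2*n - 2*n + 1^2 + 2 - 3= c*(-4*n - 8)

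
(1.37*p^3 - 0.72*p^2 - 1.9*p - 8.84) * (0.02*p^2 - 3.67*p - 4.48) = 0.0274*p^5 - 5.0423*p^4 - 3.5332*p^3 + 10.0218*p^2 + 40.9548*p + 39.6032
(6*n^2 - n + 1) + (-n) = 6*n^2 - 2*n + 1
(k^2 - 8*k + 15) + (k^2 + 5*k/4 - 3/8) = 2*k^2 - 27*k/4 + 117/8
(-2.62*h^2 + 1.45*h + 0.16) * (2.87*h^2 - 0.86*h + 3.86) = -7.5194*h^4 + 6.4147*h^3 - 10.901*h^2 + 5.4594*h + 0.6176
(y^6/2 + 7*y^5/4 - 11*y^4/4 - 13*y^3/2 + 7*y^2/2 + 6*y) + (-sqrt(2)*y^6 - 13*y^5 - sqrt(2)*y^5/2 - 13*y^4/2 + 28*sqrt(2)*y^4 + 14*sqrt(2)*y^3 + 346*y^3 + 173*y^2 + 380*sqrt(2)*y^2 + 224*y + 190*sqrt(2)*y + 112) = -sqrt(2)*y^6 + y^6/2 - 45*y^5/4 - sqrt(2)*y^5/2 - 37*y^4/4 + 28*sqrt(2)*y^4 + 14*sqrt(2)*y^3 + 679*y^3/2 + 353*y^2/2 + 380*sqrt(2)*y^2 + 230*y + 190*sqrt(2)*y + 112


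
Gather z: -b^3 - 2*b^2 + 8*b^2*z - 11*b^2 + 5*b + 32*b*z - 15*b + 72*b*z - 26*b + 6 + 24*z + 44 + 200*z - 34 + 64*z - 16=-b^3 - 13*b^2 - 36*b + z*(8*b^2 + 104*b + 288)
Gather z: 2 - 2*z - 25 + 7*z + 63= 5*z + 40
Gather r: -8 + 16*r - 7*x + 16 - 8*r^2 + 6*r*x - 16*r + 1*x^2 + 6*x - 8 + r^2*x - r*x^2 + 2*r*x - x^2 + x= r^2*(x - 8) + r*(-x^2 + 8*x)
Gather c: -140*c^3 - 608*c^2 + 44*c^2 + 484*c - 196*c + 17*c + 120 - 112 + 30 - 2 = -140*c^3 - 564*c^2 + 305*c + 36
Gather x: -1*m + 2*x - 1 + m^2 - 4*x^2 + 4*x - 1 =m^2 - m - 4*x^2 + 6*x - 2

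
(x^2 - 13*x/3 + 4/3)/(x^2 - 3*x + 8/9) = 3*(x - 4)/(3*x - 8)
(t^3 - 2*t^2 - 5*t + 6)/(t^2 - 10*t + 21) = (t^2 + t - 2)/(t - 7)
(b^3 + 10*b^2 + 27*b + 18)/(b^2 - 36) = (b^2 + 4*b + 3)/(b - 6)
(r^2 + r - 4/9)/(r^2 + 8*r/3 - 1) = (r + 4/3)/(r + 3)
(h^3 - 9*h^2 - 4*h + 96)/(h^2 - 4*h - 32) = (h^2 - h - 12)/(h + 4)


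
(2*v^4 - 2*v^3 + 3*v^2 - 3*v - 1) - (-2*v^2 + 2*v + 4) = 2*v^4 - 2*v^3 + 5*v^2 - 5*v - 5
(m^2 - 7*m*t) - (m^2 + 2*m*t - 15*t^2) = -9*m*t + 15*t^2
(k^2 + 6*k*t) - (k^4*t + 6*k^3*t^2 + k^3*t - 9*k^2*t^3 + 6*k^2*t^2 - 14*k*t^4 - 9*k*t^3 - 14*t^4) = -k^4*t - 6*k^3*t^2 - k^3*t + 9*k^2*t^3 - 6*k^2*t^2 + k^2 + 14*k*t^4 + 9*k*t^3 + 6*k*t + 14*t^4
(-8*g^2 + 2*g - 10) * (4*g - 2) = -32*g^3 + 24*g^2 - 44*g + 20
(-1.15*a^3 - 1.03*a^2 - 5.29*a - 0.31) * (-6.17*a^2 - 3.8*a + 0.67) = 7.0955*a^5 + 10.7251*a^4 + 35.7828*a^3 + 21.3246*a^2 - 2.3663*a - 0.2077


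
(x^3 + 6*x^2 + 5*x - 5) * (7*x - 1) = 7*x^4 + 41*x^3 + 29*x^2 - 40*x + 5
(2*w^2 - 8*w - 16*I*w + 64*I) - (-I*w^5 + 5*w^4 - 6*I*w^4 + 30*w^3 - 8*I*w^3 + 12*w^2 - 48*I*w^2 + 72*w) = I*w^5 - 5*w^4 + 6*I*w^4 - 30*w^3 + 8*I*w^3 - 10*w^2 + 48*I*w^2 - 80*w - 16*I*w + 64*I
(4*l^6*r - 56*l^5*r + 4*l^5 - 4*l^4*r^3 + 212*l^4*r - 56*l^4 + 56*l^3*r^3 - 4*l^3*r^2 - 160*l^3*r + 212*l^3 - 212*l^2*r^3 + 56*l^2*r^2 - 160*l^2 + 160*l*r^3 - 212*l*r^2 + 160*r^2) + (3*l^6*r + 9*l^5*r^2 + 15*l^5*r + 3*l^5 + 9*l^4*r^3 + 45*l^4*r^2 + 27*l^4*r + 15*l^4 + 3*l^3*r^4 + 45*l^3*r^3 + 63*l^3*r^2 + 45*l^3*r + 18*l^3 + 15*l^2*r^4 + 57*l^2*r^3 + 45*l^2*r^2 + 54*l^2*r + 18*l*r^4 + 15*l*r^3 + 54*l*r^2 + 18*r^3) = 7*l^6*r + 9*l^5*r^2 - 41*l^5*r + 7*l^5 + 5*l^4*r^3 + 45*l^4*r^2 + 239*l^4*r - 41*l^4 + 3*l^3*r^4 + 101*l^3*r^3 + 59*l^3*r^2 - 115*l^3*r + 230*l^3 + 15*l^2*r^4 - 155*l^2*r^3 + 101*l^2*r^2 + 54*l^2*r - 160*l^2 + 18*l*r^4 + 175*l*r^3 - 158*l*r^2 + 18*r^3 + 160*r^2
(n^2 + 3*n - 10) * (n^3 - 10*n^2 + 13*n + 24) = n^5 - 7*n^4 - 27*n^3 + 163*n^2 - 58*n - 240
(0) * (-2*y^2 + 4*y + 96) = 0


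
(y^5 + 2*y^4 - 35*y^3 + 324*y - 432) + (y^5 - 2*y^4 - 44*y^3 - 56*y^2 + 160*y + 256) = 2*y^5 - 79*y^3 - 56*y^2 + 484*y - 176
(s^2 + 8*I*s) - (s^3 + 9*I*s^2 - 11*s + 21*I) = -s^3 + s^2 - 9*I*s^2 + 11*s + 8*I*s - 21*I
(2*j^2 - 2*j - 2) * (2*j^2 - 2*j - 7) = 4*j^4 - 8*j^3 - 14*j^2 + 18*j + 14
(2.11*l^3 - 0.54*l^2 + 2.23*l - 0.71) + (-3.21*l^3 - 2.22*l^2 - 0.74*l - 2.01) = -1.1*l^3 - 2.76*l^2 + 1.49*l - 2.72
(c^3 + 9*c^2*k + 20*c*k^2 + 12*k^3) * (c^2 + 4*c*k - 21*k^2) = c^5 + 13*c^4*k + 35*c^3*k^2 - 97*c^2*k^3 - 372*c*k^4 - 252*k^5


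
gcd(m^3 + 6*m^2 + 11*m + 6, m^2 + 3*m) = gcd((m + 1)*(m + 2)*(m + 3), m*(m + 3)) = m + 3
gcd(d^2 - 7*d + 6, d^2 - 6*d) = d - 6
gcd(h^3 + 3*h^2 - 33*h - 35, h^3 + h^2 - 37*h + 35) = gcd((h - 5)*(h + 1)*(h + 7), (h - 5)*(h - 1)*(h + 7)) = h^2 + 2*h - 35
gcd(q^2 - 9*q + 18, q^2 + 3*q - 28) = 1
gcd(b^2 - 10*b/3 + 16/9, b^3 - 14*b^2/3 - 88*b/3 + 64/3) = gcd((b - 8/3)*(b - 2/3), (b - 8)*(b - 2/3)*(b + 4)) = b - 2/3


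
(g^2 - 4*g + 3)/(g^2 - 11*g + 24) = (g - 1)/(g - 8)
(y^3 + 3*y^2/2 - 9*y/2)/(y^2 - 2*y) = (2*y^2 + 3*y - 9)/(2*(y - 2))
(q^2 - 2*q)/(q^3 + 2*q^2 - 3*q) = (q - 2)/(q^2 + 2*q - 3)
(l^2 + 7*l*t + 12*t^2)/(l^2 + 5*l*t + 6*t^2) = (l + 4*t)/(l + 2*t)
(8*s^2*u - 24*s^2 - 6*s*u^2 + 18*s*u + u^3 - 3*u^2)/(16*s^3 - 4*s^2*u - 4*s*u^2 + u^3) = (u - 3)/(2*s + u)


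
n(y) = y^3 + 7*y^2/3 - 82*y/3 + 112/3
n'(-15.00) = 577.67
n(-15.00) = -2402.67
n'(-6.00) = 52.67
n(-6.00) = 69.33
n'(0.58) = -23.62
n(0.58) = 22.46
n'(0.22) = -26.16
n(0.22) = 31.44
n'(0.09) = -26.89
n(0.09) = 34.89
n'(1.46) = -14.13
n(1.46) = 5.51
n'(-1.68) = -26.71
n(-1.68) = 85.10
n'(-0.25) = -28.31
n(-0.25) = 44.30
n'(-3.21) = -11.40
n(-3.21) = 116.04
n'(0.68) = -22.77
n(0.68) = 20.14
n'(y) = 3*y^2 + 14*y/3 - 82/3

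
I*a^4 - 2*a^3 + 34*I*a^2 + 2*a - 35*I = (a - 1)*(a - 5*I)*(a + 7*I)*(I*a + I)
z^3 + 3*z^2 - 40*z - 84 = (z - 6)*(z + 2)*(z + 7)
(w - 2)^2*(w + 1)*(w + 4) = w^4 + w^3 - 12*w^2 + 4*w + 16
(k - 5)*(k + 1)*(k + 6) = k^3 + 2*k^2 - 29*k - 30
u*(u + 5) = u^2 + 5*u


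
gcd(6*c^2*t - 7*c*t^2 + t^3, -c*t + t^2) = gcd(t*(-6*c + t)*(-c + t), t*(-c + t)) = -c*t + t^2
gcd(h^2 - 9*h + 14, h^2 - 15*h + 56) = h - 7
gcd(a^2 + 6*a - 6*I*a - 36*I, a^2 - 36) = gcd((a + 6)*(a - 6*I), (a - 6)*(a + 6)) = a + 6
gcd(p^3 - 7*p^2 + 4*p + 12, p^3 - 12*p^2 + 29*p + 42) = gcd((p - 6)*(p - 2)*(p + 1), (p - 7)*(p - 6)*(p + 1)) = p^2 - 5*p - 6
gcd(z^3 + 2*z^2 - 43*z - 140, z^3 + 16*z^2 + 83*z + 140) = z^2 + 9*z + 20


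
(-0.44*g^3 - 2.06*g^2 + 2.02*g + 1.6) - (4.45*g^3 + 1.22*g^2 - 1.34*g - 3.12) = -4.89*g^3 - 3.28*g^2 + 3.36*g + 4.72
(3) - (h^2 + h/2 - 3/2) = -h^2 - h/2 + 9/2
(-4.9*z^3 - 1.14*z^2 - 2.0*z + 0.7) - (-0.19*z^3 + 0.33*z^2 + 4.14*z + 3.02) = -4.71*z^3 - 1.47*z^2 - 6.14*z - 2.32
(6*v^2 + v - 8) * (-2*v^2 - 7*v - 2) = -12*v^4 - 44*v^3 - 3*v^2 + 54*v + 16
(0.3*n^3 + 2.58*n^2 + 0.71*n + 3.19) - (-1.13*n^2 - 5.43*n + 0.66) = 0.3*n^3 + 3.71*n^2 + 6.14*n + 2.53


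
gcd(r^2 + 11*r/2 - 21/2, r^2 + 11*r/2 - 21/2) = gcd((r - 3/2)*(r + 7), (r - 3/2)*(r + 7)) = r^2 + 11*r/2 - 21/2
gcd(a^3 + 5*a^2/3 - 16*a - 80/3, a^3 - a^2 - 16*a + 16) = a^2 - 16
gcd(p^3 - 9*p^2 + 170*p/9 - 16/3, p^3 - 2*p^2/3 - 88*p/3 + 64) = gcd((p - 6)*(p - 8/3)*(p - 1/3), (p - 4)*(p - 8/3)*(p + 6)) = p - 8/3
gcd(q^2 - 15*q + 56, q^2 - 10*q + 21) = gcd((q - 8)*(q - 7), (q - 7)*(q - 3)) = q - 7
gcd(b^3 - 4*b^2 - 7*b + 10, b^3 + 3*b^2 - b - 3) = b - 1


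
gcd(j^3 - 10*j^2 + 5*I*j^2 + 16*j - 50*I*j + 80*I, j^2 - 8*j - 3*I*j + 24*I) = j - 8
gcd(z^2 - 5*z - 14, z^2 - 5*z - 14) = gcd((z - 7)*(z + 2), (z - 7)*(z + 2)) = z^2 - 5*z - 14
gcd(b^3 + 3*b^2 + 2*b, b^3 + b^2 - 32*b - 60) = b + 2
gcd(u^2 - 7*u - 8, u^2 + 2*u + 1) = u + 1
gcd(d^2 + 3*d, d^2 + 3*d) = d^2 + 3*d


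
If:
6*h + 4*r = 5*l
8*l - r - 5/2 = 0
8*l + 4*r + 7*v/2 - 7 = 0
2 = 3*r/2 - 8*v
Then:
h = -4763/17376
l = 1249/2896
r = 172/181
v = -13/181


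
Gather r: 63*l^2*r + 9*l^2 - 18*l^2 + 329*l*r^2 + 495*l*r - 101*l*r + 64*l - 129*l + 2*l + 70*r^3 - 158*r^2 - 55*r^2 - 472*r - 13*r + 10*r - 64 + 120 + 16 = -9*l^2 - 63*l + 70*r^3 + r^2*(329*l - 213) + r*(63*l^2 + 394*l - 475) + 72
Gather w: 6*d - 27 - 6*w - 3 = 6*d - 6*w - 30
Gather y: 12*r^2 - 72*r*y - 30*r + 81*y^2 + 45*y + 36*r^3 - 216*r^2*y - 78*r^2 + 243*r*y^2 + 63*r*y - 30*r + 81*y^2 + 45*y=36*r^3 - 66*r^2 - 60*r + y^2*(243*r + 162) + y*(-216*r^2 - 9*r + 90)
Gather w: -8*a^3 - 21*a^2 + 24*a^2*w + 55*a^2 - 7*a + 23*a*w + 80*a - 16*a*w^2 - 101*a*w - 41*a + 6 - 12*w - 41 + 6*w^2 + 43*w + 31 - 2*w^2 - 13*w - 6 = -8*a^3 + 34*a^2 + 32*a + w^2*(4 - 16*a) + w*(24*a^2 - 78*a + 18) - 10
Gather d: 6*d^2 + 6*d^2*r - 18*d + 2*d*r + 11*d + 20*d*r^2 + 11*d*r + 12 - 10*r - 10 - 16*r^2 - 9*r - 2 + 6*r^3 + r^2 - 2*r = d^2*(6*r + 6) + d*(20*r^2 + 13*r - 7) + 6*r^3 - 15*r^2 - 21*r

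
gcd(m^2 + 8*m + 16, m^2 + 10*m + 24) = m + 4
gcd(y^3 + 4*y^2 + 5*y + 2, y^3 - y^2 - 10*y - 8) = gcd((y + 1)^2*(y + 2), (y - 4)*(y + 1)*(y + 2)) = y^2 + 3*y + 2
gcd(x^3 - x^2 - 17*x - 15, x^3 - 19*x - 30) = x^2 - 2*x - 15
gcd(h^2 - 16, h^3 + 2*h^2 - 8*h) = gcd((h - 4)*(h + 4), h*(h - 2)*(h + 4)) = h + 4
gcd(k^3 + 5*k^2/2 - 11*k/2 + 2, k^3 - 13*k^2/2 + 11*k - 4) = k - 1/2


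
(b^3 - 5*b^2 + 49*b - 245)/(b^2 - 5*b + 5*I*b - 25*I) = (b^2 + 49)/(b + 5*I)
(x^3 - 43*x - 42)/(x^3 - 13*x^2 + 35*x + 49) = (x + 6)/(x - 7)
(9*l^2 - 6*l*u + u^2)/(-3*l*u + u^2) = (-3*l + u)/u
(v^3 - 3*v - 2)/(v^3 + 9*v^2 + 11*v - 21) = (v^3 - 3*v - 2)/(v^3 + 9*v^2 + 11*v - 21)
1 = 1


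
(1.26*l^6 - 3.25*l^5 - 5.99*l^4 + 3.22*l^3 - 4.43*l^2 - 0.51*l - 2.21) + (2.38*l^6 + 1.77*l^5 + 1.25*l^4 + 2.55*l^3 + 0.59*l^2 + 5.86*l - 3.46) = 3.64*l^6 - 1.48*l^5 - 4.74*l^4 + 5.77*l^3 - 3.84*l^2 + 5.35*l - 5.67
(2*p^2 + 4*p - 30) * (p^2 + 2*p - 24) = 2*p^4 + 8*p^3 - 70*p^2 - 156*p + 720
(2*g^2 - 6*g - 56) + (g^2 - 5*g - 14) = 3*g^2 - 11*g - 70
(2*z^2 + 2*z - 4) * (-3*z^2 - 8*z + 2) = -6*z^4 - 22*z^3 + 36*z - 8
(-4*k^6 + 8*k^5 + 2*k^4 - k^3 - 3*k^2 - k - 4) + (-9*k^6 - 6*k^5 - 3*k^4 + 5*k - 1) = -13*k^6 + 2*k^5 - k^4 - k^3 - 3*k^2 + 4*k - 5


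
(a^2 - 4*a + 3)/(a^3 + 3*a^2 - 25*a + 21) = 1/(a + 7)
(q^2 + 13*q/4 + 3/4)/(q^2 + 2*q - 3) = (q + 1/4)/(q - 1)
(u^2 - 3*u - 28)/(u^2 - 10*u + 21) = (u + 4)/(u - 3)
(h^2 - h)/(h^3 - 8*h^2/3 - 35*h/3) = 3*(1 - h)/(-3*h^2 + 8*h + 35)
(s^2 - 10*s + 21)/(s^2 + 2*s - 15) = (s - 7)/(s + 5)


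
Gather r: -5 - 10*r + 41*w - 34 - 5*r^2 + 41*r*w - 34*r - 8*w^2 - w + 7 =-5*r^2 + r*(41*w - 44) - 8*w^2 + 40*w - 32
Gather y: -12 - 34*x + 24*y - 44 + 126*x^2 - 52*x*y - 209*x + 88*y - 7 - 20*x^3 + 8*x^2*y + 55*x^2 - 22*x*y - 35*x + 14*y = -20*x^3 + 181*x^2 - 278*x + y*(8*x^2 - 74*x + 126) - 63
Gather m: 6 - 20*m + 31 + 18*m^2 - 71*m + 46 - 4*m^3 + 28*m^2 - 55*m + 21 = -4*m^3 + 46*m^2 - 146*m + 104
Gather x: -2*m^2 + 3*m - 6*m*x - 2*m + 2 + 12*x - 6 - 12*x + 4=-2*m^2 - 6*m*x + m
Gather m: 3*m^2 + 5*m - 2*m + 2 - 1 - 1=3*m^2 + 3*m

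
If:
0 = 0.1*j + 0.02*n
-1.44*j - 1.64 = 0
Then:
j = -1.14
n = 5.69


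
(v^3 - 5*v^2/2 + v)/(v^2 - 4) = v*(2*v - 1)/(2*(v + 2))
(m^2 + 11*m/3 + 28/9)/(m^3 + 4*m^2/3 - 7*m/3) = (m + 4/3)/(m*(m - 1))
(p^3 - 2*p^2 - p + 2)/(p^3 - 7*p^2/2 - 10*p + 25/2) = 2*(p^2 - p - 2)/(2*p^2 - 5*p - 25)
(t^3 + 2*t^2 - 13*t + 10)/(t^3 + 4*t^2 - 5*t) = (t - 2)/t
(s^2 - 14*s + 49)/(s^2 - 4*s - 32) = (-s^2 + 14*s - 49)/(-s^2 + 4*s + 32)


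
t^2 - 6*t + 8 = (t - 4)*(t - 2)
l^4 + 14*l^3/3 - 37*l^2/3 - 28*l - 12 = (l - 3)*(l + 2/3)*(l + 1)*(l + 6)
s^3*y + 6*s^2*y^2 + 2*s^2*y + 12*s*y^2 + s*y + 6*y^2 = (s + 1)*(s + 6*y)*(s*y + y)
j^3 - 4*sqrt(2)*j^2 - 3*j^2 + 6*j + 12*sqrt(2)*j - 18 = (j - 3)*(j - 3*sqrt(2))*(j - sqrt(2))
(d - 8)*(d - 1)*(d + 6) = d^3 - 3*d^2 - 46*d + 48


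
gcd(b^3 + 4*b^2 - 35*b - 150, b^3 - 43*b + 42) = b - 6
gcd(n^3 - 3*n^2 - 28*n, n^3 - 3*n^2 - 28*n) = n^3 - 3*n^2 - 28*n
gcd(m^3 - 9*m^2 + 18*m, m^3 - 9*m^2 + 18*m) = m^3 - 9*m^2 + 18*m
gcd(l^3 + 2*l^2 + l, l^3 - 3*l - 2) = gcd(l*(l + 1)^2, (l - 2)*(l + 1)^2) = l^2 + 2*l + 1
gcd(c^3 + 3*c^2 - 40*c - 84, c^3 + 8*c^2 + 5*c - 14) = c^2 + 9*c + 14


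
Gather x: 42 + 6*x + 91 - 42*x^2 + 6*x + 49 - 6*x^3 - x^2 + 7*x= -6*x^3 - 43*x^2 + 19*x + 182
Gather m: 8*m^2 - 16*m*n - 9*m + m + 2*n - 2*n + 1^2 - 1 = 8*m^2 + m*(-16*n - 8)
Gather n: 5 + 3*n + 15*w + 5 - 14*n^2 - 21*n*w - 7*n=-14*n^2 + n*(-21*w - 4) + 15*w + 10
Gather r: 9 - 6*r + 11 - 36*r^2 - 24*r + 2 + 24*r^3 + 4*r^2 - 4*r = 24*r^3 - 32*r^2 - 34*r + 22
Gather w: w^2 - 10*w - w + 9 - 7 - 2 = w^2 - 11*w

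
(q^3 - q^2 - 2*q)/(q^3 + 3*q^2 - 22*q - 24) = q*(q - 2)/(q^2 + 2*q - 24)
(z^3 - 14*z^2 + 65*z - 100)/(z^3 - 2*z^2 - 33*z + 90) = (z^2 - 9*z + 20)/(z^2 + 3*z - 18)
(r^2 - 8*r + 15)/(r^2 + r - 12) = (r - 5)/(r + 4)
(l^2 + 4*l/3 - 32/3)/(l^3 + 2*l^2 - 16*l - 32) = (l - 8/3)/(l^2 - 2*l - 8)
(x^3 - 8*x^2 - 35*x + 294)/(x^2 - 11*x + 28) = (x^2 - x - 42)/(x - 4)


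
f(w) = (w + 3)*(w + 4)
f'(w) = 2*w + 7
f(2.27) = 33.04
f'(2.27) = 11.54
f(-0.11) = 11.24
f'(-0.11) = 6.78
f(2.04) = 30.44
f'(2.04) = 11.08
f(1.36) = 23.37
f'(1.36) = 9.72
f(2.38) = 34.32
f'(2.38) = 11.76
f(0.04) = 12.28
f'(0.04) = 7.08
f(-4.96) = 1.88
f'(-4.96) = -2.92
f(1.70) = 26.79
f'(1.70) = 10.40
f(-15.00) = 132.00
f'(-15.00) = -23.00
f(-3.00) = 0.00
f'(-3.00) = 1.00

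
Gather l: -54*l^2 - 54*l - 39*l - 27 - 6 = -54*l^2 - 93*l - 33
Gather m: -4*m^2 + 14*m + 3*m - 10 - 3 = -4*m^2 + 17*m - 13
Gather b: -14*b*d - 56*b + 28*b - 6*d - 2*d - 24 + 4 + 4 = b*(-14*d - 28) - 8*d - 16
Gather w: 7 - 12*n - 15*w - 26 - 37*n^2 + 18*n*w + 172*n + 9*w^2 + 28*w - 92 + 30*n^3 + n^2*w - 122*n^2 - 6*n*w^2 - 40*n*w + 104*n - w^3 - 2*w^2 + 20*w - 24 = 30*n^3 - 159*n^2 + 264*n - w^3 + w^2*(7 - 6*n) + w*(n^2 - 22*n + 33) - 135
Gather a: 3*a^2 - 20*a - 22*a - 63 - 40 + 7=3*a^2 - 42*a - 96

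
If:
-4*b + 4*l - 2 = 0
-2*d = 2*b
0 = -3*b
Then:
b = 0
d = 0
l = 1/2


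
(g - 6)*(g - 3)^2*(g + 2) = g^4 - 10*g^3 + 21*g^2 + 36*g - 108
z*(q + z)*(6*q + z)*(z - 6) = 6*q^2*z^2 - 36*q^2*z + 7*q*z^3 - 42*q*z^2 + z^4 - 6*z^3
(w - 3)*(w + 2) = w^2 - w - 6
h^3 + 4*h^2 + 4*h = h*(h + 2)^2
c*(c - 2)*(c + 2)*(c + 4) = c^4 + 4*c^3 - 4*c^2 - 16*c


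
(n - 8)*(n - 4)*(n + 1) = n^3 - 11*n^2 + 20*n + 32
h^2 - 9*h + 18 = (h - 6)*(h - 3)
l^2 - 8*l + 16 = (l - 4)^2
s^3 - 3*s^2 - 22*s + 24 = (s - 6)*(s - 1)*(s + 4)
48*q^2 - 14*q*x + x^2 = (-8*q + x)*(-6*q + x)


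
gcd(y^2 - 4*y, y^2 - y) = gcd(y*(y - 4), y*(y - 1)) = y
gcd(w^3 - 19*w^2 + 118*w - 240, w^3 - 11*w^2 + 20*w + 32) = w - 8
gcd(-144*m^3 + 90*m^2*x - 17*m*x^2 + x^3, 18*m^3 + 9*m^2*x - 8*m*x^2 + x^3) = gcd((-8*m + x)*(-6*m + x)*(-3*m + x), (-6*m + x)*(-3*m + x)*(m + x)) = 18*m^2 - 9*m*x + x^2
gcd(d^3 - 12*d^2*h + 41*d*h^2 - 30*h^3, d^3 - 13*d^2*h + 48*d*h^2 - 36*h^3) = d^2 - 7*d*h + 6*h^2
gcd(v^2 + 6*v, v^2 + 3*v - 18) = v + 6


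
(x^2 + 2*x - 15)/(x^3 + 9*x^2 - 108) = (x + 5)/(x^2 + 12*x + 36)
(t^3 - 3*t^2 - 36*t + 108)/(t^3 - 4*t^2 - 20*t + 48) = (t^2 + 3*t - 18)/(t^2 + 2*t - 8)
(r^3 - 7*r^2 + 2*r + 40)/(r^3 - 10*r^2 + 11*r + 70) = (r - 4)/(r - 7)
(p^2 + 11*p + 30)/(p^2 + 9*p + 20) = (p + 6)/(p + 4)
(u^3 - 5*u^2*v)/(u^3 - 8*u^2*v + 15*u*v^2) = u/(u - 3*v)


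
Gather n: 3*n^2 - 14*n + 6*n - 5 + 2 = 3*n^2 - 8*n - 3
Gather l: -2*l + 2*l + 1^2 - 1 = 0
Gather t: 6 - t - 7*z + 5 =-t - 7*z + 11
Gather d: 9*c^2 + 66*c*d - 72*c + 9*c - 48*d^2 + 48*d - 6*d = 9*c^2 - 63*c - 48*d^2 + d*(66*c + 42)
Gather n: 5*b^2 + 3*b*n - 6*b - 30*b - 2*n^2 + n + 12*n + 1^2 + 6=5*b^2 - 36*b - 2*n^2 + n*(3*b + 13) + 7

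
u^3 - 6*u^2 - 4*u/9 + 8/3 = (u - 6)*(u - 2/3)*(u + 2/3)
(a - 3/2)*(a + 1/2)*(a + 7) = a^3 + 6*a^2 - 31*a/4 - 21/4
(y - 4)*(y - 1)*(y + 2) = y^3 - 3*y^2 - 6*y + 8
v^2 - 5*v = v*(v - 5)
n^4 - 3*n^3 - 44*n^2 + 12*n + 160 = (n - 8)*(n - 2)*(n + 2)*(n + 5)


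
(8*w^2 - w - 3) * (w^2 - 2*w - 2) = 8*w^4 - 17*w^3 - 17*w^2 + 8*w + 6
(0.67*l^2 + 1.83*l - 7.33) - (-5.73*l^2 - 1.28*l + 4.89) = 6.4*l^2 + 3.11*l - 12.22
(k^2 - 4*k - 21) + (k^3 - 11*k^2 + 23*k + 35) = k^3 - 10*k^2 + 19*k + 14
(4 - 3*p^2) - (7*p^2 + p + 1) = -10*p^2 - p + 3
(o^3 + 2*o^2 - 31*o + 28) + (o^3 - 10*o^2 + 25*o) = 2*o^3 - 8*o^2 - 6*o + 28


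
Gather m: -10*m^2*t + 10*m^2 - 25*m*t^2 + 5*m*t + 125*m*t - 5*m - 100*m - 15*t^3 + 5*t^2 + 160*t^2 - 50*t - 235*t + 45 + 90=m^2*(10 - 10*t) + m*(-25*t^2 + 130*t - 105) - 15*t^3 + 165*t^2 - 285*t + 135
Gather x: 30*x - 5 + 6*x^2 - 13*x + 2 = 6*x^2 + 17*x - 3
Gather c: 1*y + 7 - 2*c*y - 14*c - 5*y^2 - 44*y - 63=c*(-2*y - 14) - 5*y^2 - 43*y - 56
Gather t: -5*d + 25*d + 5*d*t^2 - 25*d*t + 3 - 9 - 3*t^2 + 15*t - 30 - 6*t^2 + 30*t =20*d + t^2*(5*d - 9) + t*(45 - 25*d) - 36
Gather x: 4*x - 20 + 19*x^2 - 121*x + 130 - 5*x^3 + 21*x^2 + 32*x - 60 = -5*x^3 + 40*x^2 - 85*x + 50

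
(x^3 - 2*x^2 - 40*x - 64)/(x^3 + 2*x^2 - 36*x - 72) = (x^2 - 4*x - 32)/(x^2 - 36)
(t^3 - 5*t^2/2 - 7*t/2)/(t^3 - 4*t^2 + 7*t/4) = 2*(t + 1)/(2*t - 1)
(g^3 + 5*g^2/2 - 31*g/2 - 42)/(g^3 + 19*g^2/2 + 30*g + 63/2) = (g - 4)/(g + 3)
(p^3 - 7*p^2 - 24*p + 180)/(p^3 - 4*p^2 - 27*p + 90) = (p - 6)/(p - 3)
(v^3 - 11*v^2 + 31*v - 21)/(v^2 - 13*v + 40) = (v^3 - 11*v^2 + 31*v - 21)/(v^2 - 13*v + 40)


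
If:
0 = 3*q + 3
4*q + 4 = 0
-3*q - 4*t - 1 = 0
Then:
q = -1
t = 1/2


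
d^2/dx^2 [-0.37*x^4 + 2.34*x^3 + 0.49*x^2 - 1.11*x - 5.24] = -4.44*x^2 + 14.04*x + 0.98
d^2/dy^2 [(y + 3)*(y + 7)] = 2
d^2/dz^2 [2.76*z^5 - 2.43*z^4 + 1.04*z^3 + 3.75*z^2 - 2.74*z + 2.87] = 55.2*z^3 - 29.16*z^2 + 6.24*z + 7.5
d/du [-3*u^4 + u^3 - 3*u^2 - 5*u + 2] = -12*u^3 + 3*u^2 - 6*u - 5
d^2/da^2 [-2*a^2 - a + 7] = -4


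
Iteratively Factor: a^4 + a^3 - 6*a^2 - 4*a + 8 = (a + 2)*(a^3 - a^2 - 4*a + 4) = (a - 2)*(a + 2)*(a^2 + a - 2) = (a - 2)*(a - 1)*(a + 2)*(a + 2)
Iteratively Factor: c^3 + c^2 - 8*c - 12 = (c - 3)*(c^2 + 4*c + 4) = (c - 3)*(c + 2)*(c + 2)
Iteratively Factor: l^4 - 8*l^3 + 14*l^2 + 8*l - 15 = (l - 3)*(l^3 - 5*l^2 - l + 5) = (l - 3)*(l - 1)*(l^2 - 4*l - 5) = (l - 5)*(l - 3)*(l - 1)*(l + 1)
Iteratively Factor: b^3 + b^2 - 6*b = (b)*(b^2 + b - 6) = b*(b + 3)*(b - 2)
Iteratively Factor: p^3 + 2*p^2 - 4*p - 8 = (p + 2)*(p^2 - 4) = (p - 2)*(p + 2)*(p + 2)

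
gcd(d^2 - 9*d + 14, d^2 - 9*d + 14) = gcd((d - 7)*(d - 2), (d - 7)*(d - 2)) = d^2 - 9*d + 14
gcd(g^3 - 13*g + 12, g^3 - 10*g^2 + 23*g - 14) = g - 1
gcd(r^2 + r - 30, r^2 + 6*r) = r + 6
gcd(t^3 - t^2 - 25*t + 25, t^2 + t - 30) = t - 5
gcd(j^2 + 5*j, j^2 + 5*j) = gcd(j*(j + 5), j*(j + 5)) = j^2 + 5*j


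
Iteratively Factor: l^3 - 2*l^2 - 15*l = (l)*(l^2 - 2*l - 15) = l*(l + 3)*(l - 5)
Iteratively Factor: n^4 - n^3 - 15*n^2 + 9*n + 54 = (n - 3)*(n^3 + 2*n^2 - 9*n - 18) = (n - 3)*(n + 3)*(n^2 - n - 6) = (n - 3)*(n + 2)*(n + 3)*(n - 3)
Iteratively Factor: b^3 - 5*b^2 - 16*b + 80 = (b + 4)*(b^2 - 9*b + 20) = (b - 4)*(b + 4)*(b - 5)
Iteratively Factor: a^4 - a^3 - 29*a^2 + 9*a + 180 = (a + 4)*(a^3 - 5*a^2 - 9*a + 45) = (a + 3)*(a + 4)*(a^2 - 8*a + 15) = (a - 3)*(a + 3)*(a + 4)*(a - 5)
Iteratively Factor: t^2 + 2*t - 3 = (t - 1)*(t + 3)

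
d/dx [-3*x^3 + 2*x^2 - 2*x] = -9*x^2 + 4*x - 2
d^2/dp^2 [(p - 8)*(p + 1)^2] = 6*p - 12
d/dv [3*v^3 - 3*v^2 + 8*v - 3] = 9*v^2 - 6*v + 8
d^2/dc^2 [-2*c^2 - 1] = -4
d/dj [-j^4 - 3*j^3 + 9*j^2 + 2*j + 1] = -4*j^3 - 9*j^2 + 18*j + 2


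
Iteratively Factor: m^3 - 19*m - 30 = (m + 3)*(m^2 - 3*m - 10) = (m - 5)*(m + 3)*(m + 2)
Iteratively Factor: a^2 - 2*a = (a)*(a - 2)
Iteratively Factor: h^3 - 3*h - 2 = (h + 1)*(h^2 - h - 2) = (h + 1)^2*(h - 2)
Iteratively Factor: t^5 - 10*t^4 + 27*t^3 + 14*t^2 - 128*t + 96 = (t - 3)*(t^4 - 7*t^3 + 6*t^2 + 32*t - 32) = (t - 4)*(t - 3)*(t^3 - 3*t^2 - 6*t + 8) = (t - 4)*(t - 3)*(t + 2)*(t^2 - 5*t + 4) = (t - 4)^2*(t - 3)*(t + 2)*(t - 1)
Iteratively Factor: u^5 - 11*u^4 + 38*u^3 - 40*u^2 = (u - 4)*(u^4 - 7*u^3 + 10*u^2) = u*(u - 4)*(u^3 - 7*u^2 + 10*u) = u^2*(u - 4)*(u^2 - 7*u + 10) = u^2*(u - 5)*(u - 4)*(u - 2)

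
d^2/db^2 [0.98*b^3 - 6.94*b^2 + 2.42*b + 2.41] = 5.88*b - 13.88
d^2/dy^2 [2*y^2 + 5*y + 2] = 4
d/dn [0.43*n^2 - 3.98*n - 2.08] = 0.86*n - 3.98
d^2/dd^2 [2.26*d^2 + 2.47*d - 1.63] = 4.52000000000000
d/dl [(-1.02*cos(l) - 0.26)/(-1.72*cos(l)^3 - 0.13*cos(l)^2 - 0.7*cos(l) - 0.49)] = (3.5088*cos(l)^3 + 1.4742*cos(l)^2 + 0.0676*cos(l) - 0.3178)*sin(l)/(2.9584*cos(l)^6 + 0.4472*cos(l)^5 + 2.4249*cos(l)^4 + 1.8676*cos(l)^3 + 0.6174*cos(l)^2 + 0.686*cos(l) + 0.2401)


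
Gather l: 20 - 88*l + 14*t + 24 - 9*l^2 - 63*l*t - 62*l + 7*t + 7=-9*l^2 + l*(-63*t - 150) + 21*t + 51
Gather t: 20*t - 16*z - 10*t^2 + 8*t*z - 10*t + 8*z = -10*t^2 + t*(8*z + 10) - 8*z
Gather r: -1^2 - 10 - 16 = -27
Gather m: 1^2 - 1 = 0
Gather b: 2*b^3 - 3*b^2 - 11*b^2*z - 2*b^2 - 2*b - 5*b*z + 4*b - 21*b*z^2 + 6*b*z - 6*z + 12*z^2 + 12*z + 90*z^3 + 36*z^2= 2*b^3 + b^2*(-11*z - 5) + b*(-21*z^2 + z + 2) + 90*z^3 + 48*z^2 + 6*z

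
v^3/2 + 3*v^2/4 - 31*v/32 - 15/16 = (v/2 + 1)*(v - 5/4)*(v + 3/4)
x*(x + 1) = x^2 + x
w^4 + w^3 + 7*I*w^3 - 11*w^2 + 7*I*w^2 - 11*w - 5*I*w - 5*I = (w + 1)*(w + I)^2*(w + 5*I)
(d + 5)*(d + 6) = d^2 + 11*d + 30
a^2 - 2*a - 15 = (a - 5)*(a + 3)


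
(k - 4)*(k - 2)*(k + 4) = k^3 - 2*k^2 - 16*k + 32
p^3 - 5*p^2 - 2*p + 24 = (p - 4)*(p - 3)*(p + 2)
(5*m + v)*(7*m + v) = 35*m^2 + 12*m*v + v^2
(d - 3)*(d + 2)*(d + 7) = d^3 + 6*d^2 - 13*d - 42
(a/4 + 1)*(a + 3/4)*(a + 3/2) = a^3/4 + 25*a^2/16 + 81*a/32 + 9/8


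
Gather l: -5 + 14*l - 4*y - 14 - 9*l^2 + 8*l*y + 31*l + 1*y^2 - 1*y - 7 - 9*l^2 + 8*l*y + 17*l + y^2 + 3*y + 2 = -18*l^2 + l*(16*y + 62) + 2*y^2 - 2*y - 24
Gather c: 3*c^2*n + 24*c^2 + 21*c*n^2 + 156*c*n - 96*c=c^2*(3*n + 24) + c*(21*n^2 + 156*n - 96)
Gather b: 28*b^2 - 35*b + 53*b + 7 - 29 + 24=28*b^2 + 18*b + 2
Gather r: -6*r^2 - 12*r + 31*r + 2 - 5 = -6*r^2 + 19*r - 3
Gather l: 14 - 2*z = 14 - 2*z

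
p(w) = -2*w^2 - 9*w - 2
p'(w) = -4*w - 9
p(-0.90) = 4.48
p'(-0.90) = -5.40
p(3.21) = -51.50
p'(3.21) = -21.84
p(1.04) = -13.52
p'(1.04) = -13.16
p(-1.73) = 7.58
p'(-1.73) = -2.08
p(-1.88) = 7.85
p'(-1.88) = -1.48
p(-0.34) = 0.83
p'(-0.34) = -7.64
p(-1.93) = 7.92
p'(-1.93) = -1.28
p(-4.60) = -2.92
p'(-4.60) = 9.40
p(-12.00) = -182.00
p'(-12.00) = 39.00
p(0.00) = -2.00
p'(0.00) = -9.00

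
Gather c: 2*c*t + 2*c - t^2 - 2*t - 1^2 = c*(2*t + 2) - t^2 - 2*t - 1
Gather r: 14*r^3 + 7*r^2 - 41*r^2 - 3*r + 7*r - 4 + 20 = 14*r^3 - 34*r^2 + 4*r + 16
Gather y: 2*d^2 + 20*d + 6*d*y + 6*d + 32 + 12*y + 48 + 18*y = 2*d^2 + 26*d + y*(6*d + 30) + 80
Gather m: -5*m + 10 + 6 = 16 - 5*m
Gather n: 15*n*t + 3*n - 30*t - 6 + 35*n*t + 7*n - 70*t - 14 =n*(50*t + 10) - 100*t - 20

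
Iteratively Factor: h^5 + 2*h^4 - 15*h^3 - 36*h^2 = (h + 3)*(h^4 - h^3 - 12*h^2) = h*(h + 3)*(h^3 - h^2 - 12*h) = h*(h - 4)*(h + 3)*(h^2 + 3*h) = h*(h - 4)*(h + 3)^2*(h)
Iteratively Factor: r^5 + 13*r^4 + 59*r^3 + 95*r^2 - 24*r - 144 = (r + 3)*(r^4 + 10*r^3 + 29*r^2 + 8*r - 48) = (r + 3)*(r + 4)*(r^3 + 6*r^2 + 5*r - 12) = (r - 1)*(r + 3)*(r + 4)*(r^2 + 7*r + 12) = (r - 1)*(r + 3)*(r + 4)^2*(r + 3)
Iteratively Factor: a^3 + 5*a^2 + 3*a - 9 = (a - 1)*(a^2 + 6*a + 9) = (a - 1)*(a + 3)*(a + 3)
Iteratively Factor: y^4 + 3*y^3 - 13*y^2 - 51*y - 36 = (y - 4)*(y^3 + 7*y^2 + 15*y + 9) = (y - 4)*(y + 1)*(y^2 + 6*y + 9) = (y - 4)*(y + 1)*(y + 3)*(y + 3)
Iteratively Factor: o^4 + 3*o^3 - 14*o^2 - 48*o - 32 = (o + 1)*(o^3 + 2*o^2 - 16*o - 32) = (o + 1)*(o + 4)*(o^2 - 2*o - 8) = (o - 4)*(o + 1)*(o + 4)*(o + 2)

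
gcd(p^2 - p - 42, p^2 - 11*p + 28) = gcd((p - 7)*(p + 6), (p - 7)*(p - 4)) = p - 7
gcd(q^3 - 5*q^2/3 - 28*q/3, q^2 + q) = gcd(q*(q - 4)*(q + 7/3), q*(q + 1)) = q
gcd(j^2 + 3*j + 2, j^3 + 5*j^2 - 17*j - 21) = j + 1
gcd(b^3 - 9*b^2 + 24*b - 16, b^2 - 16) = b - 4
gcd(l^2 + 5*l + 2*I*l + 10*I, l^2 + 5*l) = l + 5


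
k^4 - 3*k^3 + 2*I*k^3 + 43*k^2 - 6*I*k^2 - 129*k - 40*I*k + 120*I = (k - 3)*(k - 5*I)*(k - I)*(k + 8*I)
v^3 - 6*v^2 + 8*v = v*(v - 4)*(v - 2)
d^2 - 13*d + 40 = (d - 8)*(d - 5)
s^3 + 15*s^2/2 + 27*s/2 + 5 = (s + 1/2)*(s + 2)*(s + 5)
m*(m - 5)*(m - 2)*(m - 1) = m^4 - 8*m^3 + 17*m^2 - 10*m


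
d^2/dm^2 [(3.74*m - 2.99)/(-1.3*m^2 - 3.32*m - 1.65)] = (-(2.6*m + 3.32)*(3.74*m - 2.99)*(5.2*m + 6.64) + (29.172*m + 17.0596)*(1.3*m^2 + 3.32*m + 1.65))/(1.3*m^2 + 3.32*m + 1.65)^3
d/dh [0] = 0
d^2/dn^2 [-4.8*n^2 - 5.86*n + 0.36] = -9.60000000000000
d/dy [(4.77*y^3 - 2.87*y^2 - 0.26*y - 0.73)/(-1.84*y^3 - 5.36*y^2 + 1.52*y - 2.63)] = (3.5527136788005e-15*y^5 - 30.848*y^4 + 13.544*y^3 - 47.4209*y^2 + 7.2706*y + 1.7934)/(3.3856*y^6 + 19.7248*y^5 + 23.136*y^4 - 6.616*y^3 + 30.504*y^2 - 7.9952*y + 6.9169)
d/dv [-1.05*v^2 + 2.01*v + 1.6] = 2.01 - 2.1*v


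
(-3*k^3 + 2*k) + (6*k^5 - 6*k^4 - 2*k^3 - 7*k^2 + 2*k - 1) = 6*k^5 - 6*k^4 - 5*k^3 - 7*k^2 + 4*k - 1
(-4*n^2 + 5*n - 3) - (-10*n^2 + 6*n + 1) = 6*n^2 - n - 4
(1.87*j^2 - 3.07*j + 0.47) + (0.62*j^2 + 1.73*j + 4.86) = 2.49*j^2 - 1.34*j + 5.33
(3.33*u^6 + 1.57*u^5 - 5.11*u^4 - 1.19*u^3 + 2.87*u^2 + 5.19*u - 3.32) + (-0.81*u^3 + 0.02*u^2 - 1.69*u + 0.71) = 3.33*u^6 + 1.57*u^5 - 5.11*u^4 - 2.0*u^3 + 2.89*u^2 + 3.5*u - 2.61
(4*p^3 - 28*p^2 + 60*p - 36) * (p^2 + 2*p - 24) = 4*p^5 - 20*p^4 - 92*p^3 + 756*p^2 - 1512*p + 864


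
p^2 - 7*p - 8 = (p - 8)*(p + 1)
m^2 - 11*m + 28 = (m - 7)*(m - 4)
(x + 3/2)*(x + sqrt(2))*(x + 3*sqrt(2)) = x^3 + 3*x^2/2 + 4*sqrt(2)*x^2 + 6*x + 6*sqrt(2)*x + 9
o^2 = o^2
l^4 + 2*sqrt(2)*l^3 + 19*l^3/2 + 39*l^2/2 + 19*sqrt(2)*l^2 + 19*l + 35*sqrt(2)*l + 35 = (l + 5/2)*(l + 7)*(l + sqrt(2))^2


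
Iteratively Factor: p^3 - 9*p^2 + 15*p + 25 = (p + 1)*(p^2 - 10*p + 25) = (p - 5)*(p + 1)*(p - 5)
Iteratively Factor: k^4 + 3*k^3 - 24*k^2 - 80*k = (k)*(k^3 + 3*k^2 - 24*k - 80) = k*(k + 4)*(k^2 - k - 20) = k*(k + 4)^2*(k - 5)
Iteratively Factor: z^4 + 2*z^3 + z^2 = (z + 1)*(z^3 + z^2) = (z + 1)^2*(z^2) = z*(z + 1)^2*(z)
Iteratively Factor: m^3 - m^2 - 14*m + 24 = (m + 4)*(m^2 - 5*m + 6) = (m - 3)*(m + 4)*(m - 2)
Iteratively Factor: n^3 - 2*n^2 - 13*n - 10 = (n + 1)*(n^2 - 3*n - 10) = (n + 1)*(n + 2)*(n - 5)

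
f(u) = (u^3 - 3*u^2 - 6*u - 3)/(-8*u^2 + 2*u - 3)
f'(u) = (16*u - 2)*(u^3 - 3*u^2 - 6*u - 3)/(-8*u^2 + 2*u - 3)^2 + (3*u^2 - 6*u - 6)/(-8*u^2 + 2*u - 3) = (-8*u^4 + 4*u^3 - 63*u^2 - 30*u + 24)/(64*u^4 - 32*u^3 + 52*u^2 - 12*u + 9)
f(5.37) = -0.15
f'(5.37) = -0.16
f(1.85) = 0.68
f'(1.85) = -0.44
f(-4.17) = 0.68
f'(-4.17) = -0.16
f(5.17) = -0.12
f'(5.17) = -0.16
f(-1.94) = 0.27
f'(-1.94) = -0.22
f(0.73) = 1.48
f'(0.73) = -0.96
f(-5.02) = 0.82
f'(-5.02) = -0.15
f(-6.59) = 1.04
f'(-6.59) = -0.14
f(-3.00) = 0.48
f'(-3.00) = -0.18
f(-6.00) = 0.96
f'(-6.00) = -0.14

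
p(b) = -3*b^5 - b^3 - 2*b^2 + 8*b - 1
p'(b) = -15*b^4 - 3*b^2 - 4*b + 8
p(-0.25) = -3.11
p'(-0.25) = 8.75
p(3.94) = -2910.10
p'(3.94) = -3669.06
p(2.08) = -118.81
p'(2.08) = -294.07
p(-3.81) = 2403.29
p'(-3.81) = -3181.07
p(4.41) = -5094.35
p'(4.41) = -5741.41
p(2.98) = -726.41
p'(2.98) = -1213.48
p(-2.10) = 105.16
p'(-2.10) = -288.55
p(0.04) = -0.68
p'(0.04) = 7.84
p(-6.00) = 23423.00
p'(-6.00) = -19516.00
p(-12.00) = 747839.00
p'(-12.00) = -311416.00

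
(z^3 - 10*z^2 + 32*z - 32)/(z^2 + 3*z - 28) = (z^2 - 6*z + 8)/(z + 7)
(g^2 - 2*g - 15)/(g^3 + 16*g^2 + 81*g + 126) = (g - 5)/(g^2 + 13*g + 42)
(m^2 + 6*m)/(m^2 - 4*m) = (m + 6)/(m - 4)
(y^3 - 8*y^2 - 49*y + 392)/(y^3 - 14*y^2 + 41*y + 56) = (y + 7)/(y + 1)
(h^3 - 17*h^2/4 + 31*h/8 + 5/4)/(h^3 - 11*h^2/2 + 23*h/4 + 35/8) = (4*h^2 - 7*h - 2)/(4*h^2 - 12*h - 7)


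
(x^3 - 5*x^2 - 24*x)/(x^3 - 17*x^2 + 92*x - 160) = x*(x + 3)/(x^2 - 9*x + 20)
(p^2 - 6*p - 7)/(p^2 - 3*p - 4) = (p - 7)/(p - 4)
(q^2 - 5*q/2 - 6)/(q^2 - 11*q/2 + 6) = (2*q + 3)/(2*q - 3)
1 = 1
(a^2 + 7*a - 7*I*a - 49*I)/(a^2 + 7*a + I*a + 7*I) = (a - 7*I)/(a + I)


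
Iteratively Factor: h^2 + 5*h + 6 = (h + 2)*(h + 3)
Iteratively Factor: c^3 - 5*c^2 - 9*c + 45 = (c - 5)*(c^2 - 9) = (c - 5)*(c + 3)*(c - 3)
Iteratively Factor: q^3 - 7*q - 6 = (q - 3)*(q^2 + 3*q + 2) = (q - 3)*(q + 1)*(q + 2)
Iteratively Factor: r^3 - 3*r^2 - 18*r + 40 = (r - 5)*(r^2 + 2*r - 8) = (r - 5)*(r + 4)*(r - 2)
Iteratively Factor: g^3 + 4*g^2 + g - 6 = (g - 1)*(g^2 + 5*g + 6) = (g - 1)*(g + 3)*(g + 2)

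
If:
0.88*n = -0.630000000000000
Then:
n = -0.72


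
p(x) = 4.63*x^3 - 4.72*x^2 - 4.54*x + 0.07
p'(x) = 13.89*x^2 - 9.44*x - 4.54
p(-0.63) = -0.10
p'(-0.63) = 6.92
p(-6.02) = -1153.77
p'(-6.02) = 555.67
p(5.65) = 658.82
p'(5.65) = 385.53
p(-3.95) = -340.99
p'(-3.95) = 249.47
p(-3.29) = -200.96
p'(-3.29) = 176.86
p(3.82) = 171.94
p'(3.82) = 162.09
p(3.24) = 93.29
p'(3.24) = 110.69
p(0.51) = -2.86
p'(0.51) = -5.74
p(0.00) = 0.07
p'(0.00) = -4.54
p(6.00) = 802.99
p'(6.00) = 438.86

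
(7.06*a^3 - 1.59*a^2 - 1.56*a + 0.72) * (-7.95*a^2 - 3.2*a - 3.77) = -56.127*a^5 - 9.9515*a^4 - 9.1262*a^3 + 5.2623*a^2 + 3.5772*a - 2.7144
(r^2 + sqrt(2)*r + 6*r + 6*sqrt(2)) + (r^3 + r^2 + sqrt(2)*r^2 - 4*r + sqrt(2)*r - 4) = r^3 + sqrt(2)*r^2 + 2*r^2 + 2*r + 2*sqrt(2)*r - 4 + 6*sqrt(2)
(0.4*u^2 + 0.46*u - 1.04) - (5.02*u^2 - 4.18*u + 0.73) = -4.62*u^2 + 4.64*u - 1.77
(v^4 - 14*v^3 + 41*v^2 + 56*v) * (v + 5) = v^5 - 9*v^4 - 29*v^3 + 261*v^2 + 280*v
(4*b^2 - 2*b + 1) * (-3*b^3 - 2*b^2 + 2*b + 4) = -12*b^5 - 2*b^4 + 9*b^3 + 10*b^2 - 6*b + 4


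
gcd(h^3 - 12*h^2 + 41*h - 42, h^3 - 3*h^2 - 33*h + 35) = h - 7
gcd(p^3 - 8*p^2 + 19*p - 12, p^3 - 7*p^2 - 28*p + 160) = p - 4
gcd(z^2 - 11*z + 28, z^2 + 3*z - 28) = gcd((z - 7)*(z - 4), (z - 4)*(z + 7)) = z - 4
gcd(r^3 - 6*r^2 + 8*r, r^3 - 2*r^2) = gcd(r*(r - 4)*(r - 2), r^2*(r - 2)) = r^2 - 2*r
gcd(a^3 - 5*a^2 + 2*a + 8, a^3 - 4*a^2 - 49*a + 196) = a - 4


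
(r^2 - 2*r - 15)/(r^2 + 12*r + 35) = (r^2 - 2*r - 15)/(r^2 + 12*r + 35)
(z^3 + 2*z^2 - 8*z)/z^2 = z + 2 - 8/z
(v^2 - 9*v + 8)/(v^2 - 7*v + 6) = (v - 8)/(v - 6)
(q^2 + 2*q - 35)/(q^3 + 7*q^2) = (q - 5)/q^2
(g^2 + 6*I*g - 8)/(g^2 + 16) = (g + 2*I)/(g - 4*I)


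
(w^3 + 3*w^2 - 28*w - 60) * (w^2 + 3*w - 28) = w^5 + 6*w^4 - 47*w^3 - 228*w^2 + 604*w + 1680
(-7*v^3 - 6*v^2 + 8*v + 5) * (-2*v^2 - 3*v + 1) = 14*v^5 + 33*v^4 - 5*v^3 - 40*v^2 - 7*v + 5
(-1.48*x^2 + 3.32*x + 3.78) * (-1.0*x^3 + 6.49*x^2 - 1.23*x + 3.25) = 1.48*x^5 - 12.9252*x^4 + 19.5872*x^3 + 15.6386*x^2 + 6.1406*x + 12.285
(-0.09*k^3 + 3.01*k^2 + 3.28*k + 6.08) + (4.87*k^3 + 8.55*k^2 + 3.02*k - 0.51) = 4.78*k^3 + 11.56*k^2 + 6.3*k + 5.57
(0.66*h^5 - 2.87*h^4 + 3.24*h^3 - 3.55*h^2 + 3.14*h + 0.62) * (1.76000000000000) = 1.1616*h^5 - 5.0512*h^4 + 5.7024*h^3 - 6.248*h^2 + 5.5264*h + 1.0912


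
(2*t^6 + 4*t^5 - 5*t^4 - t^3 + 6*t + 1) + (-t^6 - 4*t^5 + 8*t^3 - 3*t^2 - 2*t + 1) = t^6 - 5*t^4 + 7*t^3 - 3*t^2 + 4*t + 2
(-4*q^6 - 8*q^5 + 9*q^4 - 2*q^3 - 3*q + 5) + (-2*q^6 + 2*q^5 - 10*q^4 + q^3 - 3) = -6*q^6 - 6*q^5 - q^4 - q^3 - 3*q + 2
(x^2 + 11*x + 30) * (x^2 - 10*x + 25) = x^4 + x^3 - 55*x^2 - 25*x + 750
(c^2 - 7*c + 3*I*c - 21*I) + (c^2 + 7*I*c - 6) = 2*c^2 - 7*c + 10*I*c - 6 - 21*I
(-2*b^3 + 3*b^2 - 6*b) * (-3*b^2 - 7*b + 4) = 6*b^5 + 5*b^4 - 11*b^3 + 54*b^2 - 24*b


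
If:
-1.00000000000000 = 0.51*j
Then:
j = -1.96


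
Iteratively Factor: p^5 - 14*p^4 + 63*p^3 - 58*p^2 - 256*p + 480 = (p - 4)*(p^4 - 10*p^3 + 23*p^2 + 34*p - 120) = (p - 4)*(p - 3)*(p^3 - 7*p^2 + 2*p + 40) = (p - 5)*(p - 4)*(p - 3)*(p^2 - 2*p - 8) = (p - 5)*(p - 4)^2*(p - 3)*(p + 2)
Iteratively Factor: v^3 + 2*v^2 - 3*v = (v - 1)*(v^2 + 3*v) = v*(v - 1)*(v + 3)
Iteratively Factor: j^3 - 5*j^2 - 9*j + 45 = (j - 3)*(j^2 - 2*j - 15) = (j - 5)*(j - 3)*(j + 3)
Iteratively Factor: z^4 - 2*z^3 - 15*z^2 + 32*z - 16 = (z - 1)*(z^3 - z^2 - 16*z + 16) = (z - 4)*(z - 1)*(z^2 + 3*z - 4) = (z - 4)*(z - 1)^2*(z + 4)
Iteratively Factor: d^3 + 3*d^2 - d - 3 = (d - 1)*(d^2 + 4*d + 3) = (d - 1)*(d + 3)*(d + 1)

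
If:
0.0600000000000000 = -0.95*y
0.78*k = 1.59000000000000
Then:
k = 2.04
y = -0.06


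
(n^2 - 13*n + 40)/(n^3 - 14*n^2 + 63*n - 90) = (n - 8)/(n^2 - 9*n + 18)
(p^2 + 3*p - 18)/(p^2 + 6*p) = (p - 3)/p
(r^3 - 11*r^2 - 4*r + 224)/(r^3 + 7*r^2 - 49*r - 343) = (r^2 - 4*r - 32)/(r^2 + 14*r + 49)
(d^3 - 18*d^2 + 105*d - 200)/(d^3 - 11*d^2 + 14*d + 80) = (d - 5)/(d + 2)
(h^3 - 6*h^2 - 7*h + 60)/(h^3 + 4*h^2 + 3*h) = (h^2 - 9*h + 20)/(h*(h + 1))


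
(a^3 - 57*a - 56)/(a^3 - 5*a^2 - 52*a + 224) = (a + 1)/(a - 4)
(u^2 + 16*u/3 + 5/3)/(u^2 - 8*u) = (3*u^2 + 16*u + 5)/(3*u*(u - 8))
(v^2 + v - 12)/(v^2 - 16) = (v - 3)/(v - 4)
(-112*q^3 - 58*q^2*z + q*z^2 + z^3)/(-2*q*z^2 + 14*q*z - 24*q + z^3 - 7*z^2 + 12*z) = (112*q^3 + 58*q^2*z - q*z^2 - z^3)/(2*q*z^2 - 14*q*z + 24*q - z^3 + 7*z^2 - 12*z)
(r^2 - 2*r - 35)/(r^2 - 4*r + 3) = (r^2 - 2*r - 35)/(r^2 - 4*r + 3)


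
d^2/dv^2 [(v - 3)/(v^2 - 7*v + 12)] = 2/(v^3 - 12*v^2 + 48*v - 64)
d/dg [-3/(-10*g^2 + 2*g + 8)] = 3*(1 - 10*g)/(2*(-5*g^2 + g + 4)^2)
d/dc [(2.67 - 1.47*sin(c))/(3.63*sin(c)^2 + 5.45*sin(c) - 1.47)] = (5.3361*sin(c)^2 - 19.3842*sin(c) - 12.3906)*cos(c)/(13.1769*sin(c)^4 + 39.567*sin(c)^3 + 19.0303*sin(c)^2 - 16.023*sin(c) + 2.1609)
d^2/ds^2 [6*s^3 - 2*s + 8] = 36*s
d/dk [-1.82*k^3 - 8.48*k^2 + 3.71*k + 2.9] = -5.46*k^2 - 16.96*k + 3.71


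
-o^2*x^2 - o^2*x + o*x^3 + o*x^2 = x*(-o + x)*(o*x + o)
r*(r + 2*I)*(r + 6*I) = r^3 + 8*I*r^2 - 12*r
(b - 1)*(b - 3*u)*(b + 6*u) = b^3 + 3*b^2*u - b^2 - 18*b*u^2 - 3*b*u + 18*u^2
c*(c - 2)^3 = c^4 - 6*c^3 + 12*c^2 - 8*c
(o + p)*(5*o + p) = 5*o^2 + 6*o*p + p^2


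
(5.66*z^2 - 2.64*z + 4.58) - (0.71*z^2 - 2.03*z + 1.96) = 4.95*z^2 - 0.61*z + 2.62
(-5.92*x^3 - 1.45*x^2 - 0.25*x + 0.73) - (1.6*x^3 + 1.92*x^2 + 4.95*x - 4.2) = -7.52*x^3 - 3.37*x^2 - 5.2*x + 4.93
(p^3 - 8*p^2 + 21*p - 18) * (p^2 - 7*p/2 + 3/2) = p^5 - 23*p^4/2 + 101*p^3/2 - 207*p^2/2 + 189*p/2 - 27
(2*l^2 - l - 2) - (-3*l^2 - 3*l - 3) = 5*l^2 + 2*l + 1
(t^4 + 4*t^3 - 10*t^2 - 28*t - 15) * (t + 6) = t^5 + 10*t^4 + 14*t^3 - 88*t^2 - 183*t - 90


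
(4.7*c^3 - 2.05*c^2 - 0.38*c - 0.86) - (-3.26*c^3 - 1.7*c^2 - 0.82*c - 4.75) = 7.96*c^3 - 0.35*c^2 + 0.44*c + 3.89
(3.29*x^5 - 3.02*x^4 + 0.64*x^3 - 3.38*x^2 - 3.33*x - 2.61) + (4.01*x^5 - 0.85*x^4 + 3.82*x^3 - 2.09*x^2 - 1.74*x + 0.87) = 7.3*x^5 - 3.87*x^4 + 4.46*x^3 - 5.47*x^2 - 5.07*x - 1.74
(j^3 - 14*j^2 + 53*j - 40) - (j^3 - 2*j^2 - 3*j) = -12*j^2 + 56*j - 40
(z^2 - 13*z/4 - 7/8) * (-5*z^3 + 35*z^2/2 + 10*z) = -5*z^5 + 135*z^4/4 - 85*z^3/2 - 765*z^2/16 - 35*z/4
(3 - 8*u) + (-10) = -8*u - 7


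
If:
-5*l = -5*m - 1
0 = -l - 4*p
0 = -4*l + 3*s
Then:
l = 3*s/4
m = 3*s/4 - 1/5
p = -3*s/16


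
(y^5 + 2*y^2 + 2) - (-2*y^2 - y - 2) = y^5 + 4*y^2 + y + 4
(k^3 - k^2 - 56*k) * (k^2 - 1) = k^5 - k^4 - 57*k^3 + k^2 + 56*k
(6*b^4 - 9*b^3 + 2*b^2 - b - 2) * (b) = 6*b^5 - 9*b^4 + 2*b^3 - b^2 - 2*b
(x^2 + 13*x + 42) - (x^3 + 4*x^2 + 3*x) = -x^3 - 3*x^2 + 10*x + 42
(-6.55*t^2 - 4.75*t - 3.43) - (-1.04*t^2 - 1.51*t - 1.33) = -5.51*t^2 - 3.24*t - 2.1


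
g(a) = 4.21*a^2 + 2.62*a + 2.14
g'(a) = 8.42*a + 2.62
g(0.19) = 2.79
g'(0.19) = 4.22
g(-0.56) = 1.99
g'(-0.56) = -2.10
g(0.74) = 6.38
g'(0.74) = 8.85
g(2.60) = 37.41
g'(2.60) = 24.51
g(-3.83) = 53.86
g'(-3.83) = -29.63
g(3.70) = 69.47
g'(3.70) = 33.77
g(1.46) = 14.94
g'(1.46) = 14.91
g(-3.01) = 32.40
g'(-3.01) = -22.72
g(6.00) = 169.42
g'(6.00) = 53.14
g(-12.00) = 576.94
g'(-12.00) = -98.42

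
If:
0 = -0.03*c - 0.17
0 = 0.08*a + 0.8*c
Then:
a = 56.67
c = -5.67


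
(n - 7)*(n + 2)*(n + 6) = n^3 + n^2 - 44*n - 84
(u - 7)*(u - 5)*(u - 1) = u^3 - 13*u^2 + 47*u - 35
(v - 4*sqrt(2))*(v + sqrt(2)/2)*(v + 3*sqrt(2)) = v^3 - sqrt(2)*v^2/2 - 25*v - 12*sqrt(2)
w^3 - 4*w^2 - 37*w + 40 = (w - 8)*(w - 1)*(w + 5)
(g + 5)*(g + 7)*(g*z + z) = g^3*z + 13*g^2*z + 47*g*z + 35*z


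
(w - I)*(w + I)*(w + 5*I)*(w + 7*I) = w^4 + 12*I*w^3 - 34*w^2 + 12*I*w - 35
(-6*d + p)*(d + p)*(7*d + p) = -42*d^3 - 41*d^2*p + 2*d*p^2 + p^3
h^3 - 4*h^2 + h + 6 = (h - 3)*(h - 2)*(h + 1)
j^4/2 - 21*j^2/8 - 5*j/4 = j*(j/2 + 1/4)*(j - 5/2)*(j + 2)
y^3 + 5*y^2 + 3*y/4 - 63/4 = (y - 3/2)*(y + 3)*(y + 7/2)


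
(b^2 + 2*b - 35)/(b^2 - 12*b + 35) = (b + 7)/(b - 7)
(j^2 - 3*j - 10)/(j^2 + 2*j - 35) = (j + 2)/(j + 7)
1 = 1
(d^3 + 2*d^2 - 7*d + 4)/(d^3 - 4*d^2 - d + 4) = (d^2 + 3*d - 4)/(d^2 - 3*d - 4)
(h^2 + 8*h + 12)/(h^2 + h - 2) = (h + 6)/(h - 1)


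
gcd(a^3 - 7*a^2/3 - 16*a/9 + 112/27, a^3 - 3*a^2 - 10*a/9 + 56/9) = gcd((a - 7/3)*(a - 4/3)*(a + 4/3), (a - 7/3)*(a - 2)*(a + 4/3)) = a^2 - a - 28/9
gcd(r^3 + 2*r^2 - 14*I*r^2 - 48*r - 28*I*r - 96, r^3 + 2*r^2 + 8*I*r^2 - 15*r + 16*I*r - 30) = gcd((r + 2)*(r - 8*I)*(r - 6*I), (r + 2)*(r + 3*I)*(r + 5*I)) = r + 2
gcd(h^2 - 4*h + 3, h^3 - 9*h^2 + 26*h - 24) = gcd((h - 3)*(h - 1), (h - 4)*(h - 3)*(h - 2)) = h - 3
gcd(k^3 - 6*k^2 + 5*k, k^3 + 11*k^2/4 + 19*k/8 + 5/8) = 1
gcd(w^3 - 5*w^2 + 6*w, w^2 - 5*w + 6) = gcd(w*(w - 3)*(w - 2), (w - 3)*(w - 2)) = w^2 - 5*w + 6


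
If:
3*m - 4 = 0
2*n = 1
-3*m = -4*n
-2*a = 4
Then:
No Solution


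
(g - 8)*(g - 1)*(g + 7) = g^3 - 2*g^2 - 55*g + 56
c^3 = c^3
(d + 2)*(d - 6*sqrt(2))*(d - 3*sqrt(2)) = d^3 - 9*sqrt(2)*d^2 + 2*d^2 - 18*sqrt(2)*d + 36*d + 72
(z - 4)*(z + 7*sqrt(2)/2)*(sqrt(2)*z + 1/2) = sqrt(2)*z^3 - 4*sqrt(2)*z^2 + 15*z^2/2 - 30*z + 7*sqrt(2)*z/4 - 7*sqrt(2)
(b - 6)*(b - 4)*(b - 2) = b^3 - 12*b^2 + 44*b - 48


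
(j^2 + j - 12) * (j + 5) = j^3 + 6*j^2 - 7*j - 60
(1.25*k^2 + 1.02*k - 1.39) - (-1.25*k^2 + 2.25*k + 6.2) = 2.5*k^2 - 1.23*k - 7.59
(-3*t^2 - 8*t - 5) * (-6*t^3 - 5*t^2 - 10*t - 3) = 18*t^5 + 63*t^4 + 100*t^3 + 114*t^2 + 74*t + 15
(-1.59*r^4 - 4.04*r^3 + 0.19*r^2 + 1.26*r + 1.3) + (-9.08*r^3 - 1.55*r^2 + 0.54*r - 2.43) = -1.59*r^4 - 13.12*r^3 - 1.36*r^2 + 1.8*r - 1.13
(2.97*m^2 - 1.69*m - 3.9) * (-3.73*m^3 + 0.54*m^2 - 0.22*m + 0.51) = -11.0781*m^5 + 7.9075*m^4 + 12.981*m^3 - 0.2195*m^2 - 0.00390000000000001*m - 1.989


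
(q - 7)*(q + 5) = q^2 - 2*q - 35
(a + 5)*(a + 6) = a^2 + 11*a + 30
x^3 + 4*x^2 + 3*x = x*(x + 1)*(x + 3)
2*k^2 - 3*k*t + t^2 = (-2*k + t)*(-k + t)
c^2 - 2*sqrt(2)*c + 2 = (c - sqrt(2))^2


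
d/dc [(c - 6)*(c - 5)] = 2*c - 11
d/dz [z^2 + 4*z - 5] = 2*z + 4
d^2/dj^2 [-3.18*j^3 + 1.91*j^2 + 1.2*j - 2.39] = 3.82 - 19.08*j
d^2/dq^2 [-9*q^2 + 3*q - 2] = -18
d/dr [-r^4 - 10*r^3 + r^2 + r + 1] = -4*r^3 - 30*r^2 + 2*r + 1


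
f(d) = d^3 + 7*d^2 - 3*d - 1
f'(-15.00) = 462.00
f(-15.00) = -1756.00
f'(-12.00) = 261.00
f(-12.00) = -685.00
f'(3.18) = 71.86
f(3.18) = 92.40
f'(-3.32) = -16.41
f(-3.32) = 49.52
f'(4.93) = 138.93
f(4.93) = 274.17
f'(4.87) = 136.33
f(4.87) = 265.91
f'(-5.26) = 6.36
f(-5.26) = 62.92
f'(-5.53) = 11.32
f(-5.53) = 60.54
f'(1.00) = 14.00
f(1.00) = 4.00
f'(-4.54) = -4.73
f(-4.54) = 63.32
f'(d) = 3*d^2 + 14*d - 3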